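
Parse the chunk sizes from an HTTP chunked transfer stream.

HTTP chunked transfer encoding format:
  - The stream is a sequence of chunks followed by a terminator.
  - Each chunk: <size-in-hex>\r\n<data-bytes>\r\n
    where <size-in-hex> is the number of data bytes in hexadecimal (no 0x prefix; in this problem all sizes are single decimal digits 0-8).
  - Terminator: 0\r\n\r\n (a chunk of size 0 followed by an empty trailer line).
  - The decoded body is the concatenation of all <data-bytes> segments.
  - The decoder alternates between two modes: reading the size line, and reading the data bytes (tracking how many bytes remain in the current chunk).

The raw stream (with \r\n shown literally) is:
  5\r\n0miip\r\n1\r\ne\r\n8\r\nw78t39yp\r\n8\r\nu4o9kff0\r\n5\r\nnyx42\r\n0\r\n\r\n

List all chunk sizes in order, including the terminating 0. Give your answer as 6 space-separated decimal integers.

Chunk 1: stream[0..1]='5' size=0x5=5, data at stream[3..8]='0miip' -> body[0..5], body so far='0miip'
Chunk 2: stream[10..11]='1' size=0x1=1, data at stream[13..14]='e' -> body[5..6], body so far='0miipe'
Chunk 3: stream[16..17]='8' size=0x8=8, data at stream[19..27]='w78t39yp' -> body[6..14], body so far='0miipew78t39yp'
Chunk 4: stream[29..30]='8' size=0x8=8, data at stream[32..40]='u4o9kff0' -> body[14..22], body so far='0miipew78t39ypu4o9kff0'
Chunk 5: stream[42..43]='5' size=0x5=5, data at stream[45..50]='nyx42' -> body[22..27], body so far='0miipew78t39ypu4o9kff0nyx42'
Chunk 6: stream[52..53]='0' size=0 (terminator). Final body='0miipew78t39ypu4o9kff0nyx42' (27 bytes)

Answer: 5 1 8 8 5 0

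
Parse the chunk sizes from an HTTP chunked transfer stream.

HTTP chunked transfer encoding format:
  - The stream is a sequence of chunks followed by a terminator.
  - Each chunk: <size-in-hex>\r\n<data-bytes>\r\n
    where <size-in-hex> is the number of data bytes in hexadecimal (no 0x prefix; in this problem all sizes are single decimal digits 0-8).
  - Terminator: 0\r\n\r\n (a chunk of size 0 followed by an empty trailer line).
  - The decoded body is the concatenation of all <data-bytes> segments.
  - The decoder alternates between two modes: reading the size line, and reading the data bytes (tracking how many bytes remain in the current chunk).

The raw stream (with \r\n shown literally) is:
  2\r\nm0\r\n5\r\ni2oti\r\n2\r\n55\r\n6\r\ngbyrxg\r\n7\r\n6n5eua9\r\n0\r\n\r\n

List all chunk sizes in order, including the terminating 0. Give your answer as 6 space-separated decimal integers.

Chunk 1: stream[0..1]='2' size=0x2=2, data at stream[3..5]='m0' -> body[0..2], body so far='m0'
Chunk 2: stream[7..8]='5' size=0x5=5, data at stream[10..15]='i2oti' -> body[2..7], body so far='m0i2oti'
Chunk 3: stream[17..18]='2' size=0x2=2, data at stream[20..22]='55' -> body[7..9], body so far='m0i2oti55'
Chunk 4: stream[24..25]='6' size=0x6=6, data at stream[27..33]='gbyrxg' -> body[9..15], body so far='m0i2oti55gbyrxg'
Chunk 5: stream[35..36]='7' size=0x7=7, data at stream[38..45]='6n5eua9' -> body[15..22], body so far='m0i2oti55gbyrxg6n5eua9'
Chunk 6: stream[47..48]='0' size=0 (terminator). Final body='m0i2oti55gbyrxg6n5eua9' (22 bytes)

Answer: 2 5 2 6 7 0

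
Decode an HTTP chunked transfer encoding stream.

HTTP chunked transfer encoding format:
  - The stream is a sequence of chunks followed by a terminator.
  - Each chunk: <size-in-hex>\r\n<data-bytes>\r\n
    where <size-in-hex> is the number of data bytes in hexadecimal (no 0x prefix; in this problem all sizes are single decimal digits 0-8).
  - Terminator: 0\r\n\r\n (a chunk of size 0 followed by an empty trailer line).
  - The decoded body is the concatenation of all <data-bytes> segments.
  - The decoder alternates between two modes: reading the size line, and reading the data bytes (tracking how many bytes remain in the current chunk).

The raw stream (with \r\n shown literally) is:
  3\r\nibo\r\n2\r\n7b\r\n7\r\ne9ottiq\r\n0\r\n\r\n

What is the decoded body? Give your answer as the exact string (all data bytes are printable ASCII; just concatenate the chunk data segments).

Answer: ibo7be9ottiq

Derivation:
Chunk 1: stream[0..1]='3' size=0x3=3, data at stream[3..6]='ibo' -> body[0..3], body so far='ibo'
Chunk 2: stream[8..9]='2' size=0x2=2, data at stream[11..13]='7b' -> body[3..5], body so far='ibo7b'
Chunk 3: stream[15..16]='7' size=0x7=7, data at stream[18..25]='e9ottiq' -> body[5..12], body so far='ibo7be9ottiq'
Chunk 4: stream[27..28]='0' size=0 (terminator). Final body='ibo7be9ottiq' (12 bytes)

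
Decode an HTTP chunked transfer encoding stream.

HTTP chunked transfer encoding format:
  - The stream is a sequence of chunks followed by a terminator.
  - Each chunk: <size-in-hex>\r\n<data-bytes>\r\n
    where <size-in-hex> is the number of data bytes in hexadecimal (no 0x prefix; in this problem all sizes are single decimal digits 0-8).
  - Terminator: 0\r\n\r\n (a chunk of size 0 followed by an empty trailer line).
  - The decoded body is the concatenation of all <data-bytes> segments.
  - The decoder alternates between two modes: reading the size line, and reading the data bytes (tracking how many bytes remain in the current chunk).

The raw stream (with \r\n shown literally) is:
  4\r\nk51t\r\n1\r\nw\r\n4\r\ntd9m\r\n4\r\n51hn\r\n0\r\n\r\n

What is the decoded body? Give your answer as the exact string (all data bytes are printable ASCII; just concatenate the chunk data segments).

Answer: k51twtd9m51hn

Derivation:
Chunk 1: stream[0..1]='4' size=0x4=4, data at stream[3..7]='k51t' -> body[0..4], body so far='k51t'
Chunk 2: stream[9..10]='1' size=0x1=1, data at stream[12..13]='w' -> body[4..5], body so far='k51tw'
Chunk 3: stream[15..16]='4' size=0x4=4, data at stream[18..22]='td9m' -> body[5..9], body so far='k51twtd9m'
Chunk 4: stream[24..25]='4' size=0x4=4, data at stream[27..31]='51hn' -> body[9..13], body so far='k51twtd9m51hn'
Chunk 5: stream[33..34]='0' size=0 (terminator). Final body='k51twtd9m51hn' (13 bytes)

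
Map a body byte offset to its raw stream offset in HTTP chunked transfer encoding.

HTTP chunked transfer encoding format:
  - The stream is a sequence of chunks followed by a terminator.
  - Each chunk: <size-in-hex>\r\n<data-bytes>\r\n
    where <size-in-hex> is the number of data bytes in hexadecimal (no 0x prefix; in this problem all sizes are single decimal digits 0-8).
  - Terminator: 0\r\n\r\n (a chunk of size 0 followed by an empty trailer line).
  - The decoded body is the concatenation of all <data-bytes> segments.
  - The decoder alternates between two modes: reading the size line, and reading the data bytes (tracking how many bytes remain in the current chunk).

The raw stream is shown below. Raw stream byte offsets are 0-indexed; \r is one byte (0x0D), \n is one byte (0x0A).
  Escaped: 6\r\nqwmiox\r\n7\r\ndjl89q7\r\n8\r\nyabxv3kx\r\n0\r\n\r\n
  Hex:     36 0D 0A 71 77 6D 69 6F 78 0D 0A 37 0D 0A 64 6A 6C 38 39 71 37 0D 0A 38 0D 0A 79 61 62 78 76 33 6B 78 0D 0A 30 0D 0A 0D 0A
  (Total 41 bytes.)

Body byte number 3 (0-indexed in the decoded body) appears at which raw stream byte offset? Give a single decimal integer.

Answer: 6

Derivation:
Chunk 1: stream[0..1]='6' size=0x6=6, data at stream[3..9]='qwmiox' -> body[0..6], body so far='qwmiox'
Chunk 2: stream[11..12]='7' size=0x7=7, data at stream[14..21]='djl89q7' -> body[6..13], body so far='qwmioxdjl89q7'
Chunk 3: stream[23..24]='8' size=0x8=8, data at stream[26..34]='yabxv3kx' -> body[13..21], body so far='qwmioxdjl89q7yabxv3kx'
Chunk 4: stream[36..37]='0' size=0 (terminator). Final body='qwmioxdjl89q7yabxv3kx' (21 bytes)
Body byte 3 at stream offset 6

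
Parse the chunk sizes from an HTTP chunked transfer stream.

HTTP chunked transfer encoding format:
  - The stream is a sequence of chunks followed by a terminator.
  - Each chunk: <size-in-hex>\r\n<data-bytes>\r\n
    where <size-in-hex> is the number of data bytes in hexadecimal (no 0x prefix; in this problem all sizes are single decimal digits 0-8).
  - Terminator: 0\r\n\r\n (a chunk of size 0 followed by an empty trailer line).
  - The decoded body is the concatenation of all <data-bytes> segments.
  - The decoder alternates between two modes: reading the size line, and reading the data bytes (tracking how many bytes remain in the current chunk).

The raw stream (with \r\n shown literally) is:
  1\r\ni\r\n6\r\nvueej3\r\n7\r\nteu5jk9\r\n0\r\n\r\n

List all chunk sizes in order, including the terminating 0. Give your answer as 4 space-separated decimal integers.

Answer: 1 6 7 0

Derivation:
Chunk 1: stream[0..1]='1' size=0x1=1, data at stream[3..4]='i' -> body[0..1], body so far='i'
Chunk 2: stream[6..7]='6' size=0x6=6, data at stream[9..15]='vueej3' -> body[1..7], body so far='ivueej3'
Chunk 3: stream[17..18]='7' size=0x7=7, data at stream[20..27]='teu5jk9' -> body[7..14], body so far='ivueej3teu5jk9'
Chunk 4: stream[29..30]='0' size=0 (terminator). Final body='ivueej3teu5jk9' (14 bytes)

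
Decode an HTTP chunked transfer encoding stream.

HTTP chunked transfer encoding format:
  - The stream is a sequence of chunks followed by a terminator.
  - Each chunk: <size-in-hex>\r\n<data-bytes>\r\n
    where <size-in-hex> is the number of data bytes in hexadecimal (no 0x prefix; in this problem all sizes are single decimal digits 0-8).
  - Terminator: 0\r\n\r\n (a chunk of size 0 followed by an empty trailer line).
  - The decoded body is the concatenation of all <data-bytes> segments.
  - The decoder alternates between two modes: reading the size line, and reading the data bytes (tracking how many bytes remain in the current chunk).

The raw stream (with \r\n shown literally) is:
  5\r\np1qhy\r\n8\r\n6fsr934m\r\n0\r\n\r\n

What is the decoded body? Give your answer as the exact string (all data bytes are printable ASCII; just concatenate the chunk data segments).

Answer: p1qhy6fsr934m

Derivation:
Chunk 1: stream[0..1]='5' size=0x5=5, data at stream[3..8]='p1qhy' -> body[0..5], body so far='p1qhy'
Chunk 2: stream[10..11]='8' size=0x8=8, data at stream[13..21]='6fsr934m' -> body[5..13], body so far='p1qhy6fsr934m'
Chunk 3: stream[23..24]='0' size=0 (terminator). Final body='p1qhy6fsr934m' (13 bytes)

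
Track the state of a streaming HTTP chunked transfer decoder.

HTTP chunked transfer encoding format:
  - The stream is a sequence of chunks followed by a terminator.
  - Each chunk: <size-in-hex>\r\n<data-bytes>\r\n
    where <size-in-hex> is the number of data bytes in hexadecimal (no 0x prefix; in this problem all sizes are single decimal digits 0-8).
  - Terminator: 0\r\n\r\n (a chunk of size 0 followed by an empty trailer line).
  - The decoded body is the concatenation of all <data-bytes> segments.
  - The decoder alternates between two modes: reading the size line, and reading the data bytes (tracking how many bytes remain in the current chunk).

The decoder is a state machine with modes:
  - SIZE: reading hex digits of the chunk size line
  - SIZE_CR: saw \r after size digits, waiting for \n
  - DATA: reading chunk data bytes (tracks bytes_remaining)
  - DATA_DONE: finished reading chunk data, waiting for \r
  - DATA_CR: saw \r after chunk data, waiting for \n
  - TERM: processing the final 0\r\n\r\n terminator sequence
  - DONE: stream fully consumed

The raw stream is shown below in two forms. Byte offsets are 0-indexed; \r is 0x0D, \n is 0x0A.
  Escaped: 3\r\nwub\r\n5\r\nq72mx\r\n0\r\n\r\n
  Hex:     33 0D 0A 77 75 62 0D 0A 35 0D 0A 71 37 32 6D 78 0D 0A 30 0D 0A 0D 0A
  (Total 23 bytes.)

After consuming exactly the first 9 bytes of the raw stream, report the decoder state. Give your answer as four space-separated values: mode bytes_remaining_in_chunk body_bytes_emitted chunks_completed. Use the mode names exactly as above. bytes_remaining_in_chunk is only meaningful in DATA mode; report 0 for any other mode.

Byte 0 = '3': mode=SIZE remaining=0 emitted=0 chunks_done=0
Byte 1 = 0x0D: mode=SIZE_CR remaining=0 emitted=0 chunks_done=0
Byte 2 = 0x0A: mode=DATA remaining=3 emitted=0 chunks_done=0
Byte 3 = 'w': mode=DATA remaining=2 emitted=1 chunks_done=0
Byte 4 = 'u': mode=DATA remaining=1 emitted=2 chunks_done=0
Byte 5 = 'b': mode=DATA_DONE remaining=0 emitted=3 chunks_done=0
Byte 6 = 0x0D: mode=DATA_CR remaining=0 emitted=3 chunks_done=0
Byte 7 = 0x0A: mode=SIZE remaining=0 emitted=3 chunks_done=1
Byte 8 = '5': mode=SIZE remaining=0 emitted=3 chunks_done=1

Answer: SIZE 0 3 1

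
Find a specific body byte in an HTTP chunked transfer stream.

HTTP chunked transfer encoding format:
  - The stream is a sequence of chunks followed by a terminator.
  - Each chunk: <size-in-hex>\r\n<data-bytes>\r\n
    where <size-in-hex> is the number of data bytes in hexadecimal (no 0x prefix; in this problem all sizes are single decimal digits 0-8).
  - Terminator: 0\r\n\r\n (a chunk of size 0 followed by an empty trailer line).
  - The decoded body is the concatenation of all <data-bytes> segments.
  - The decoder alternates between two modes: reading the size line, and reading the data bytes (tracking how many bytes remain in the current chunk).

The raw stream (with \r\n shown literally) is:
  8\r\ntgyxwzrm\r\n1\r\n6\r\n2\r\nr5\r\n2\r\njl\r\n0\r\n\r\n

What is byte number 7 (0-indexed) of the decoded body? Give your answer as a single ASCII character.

Chunk 1: stream[0..1]='8' size=0x8=8, data at stream[3..11]='tgyxwzrm' -> body[0..8], body so far='tgyxwzrm'
Chunk 2: stream[13..14]='1' size=0x1=1, data at stream[16..17]='6' -> body[8..9], body so far='tgyxwzrm6'
Chunk 3: stream[19..20]='2' size=0x2=2, data at stream[22..24]='r5' -> body[9..11], body so far='tgyxwzrm6r5'
Chunk 4: stream[26..27]='2' size=0x2=2, data at stream[29..31]='jl' -> body[11..13], body so far='tgyxwzrm6r5jl'
Chunk 5: stream[33..34]='0' size=0 (terminator). Final body='tgyxwzrm6r5jl' (13 bytes)
Body byte 7 = 'm'

Answer: m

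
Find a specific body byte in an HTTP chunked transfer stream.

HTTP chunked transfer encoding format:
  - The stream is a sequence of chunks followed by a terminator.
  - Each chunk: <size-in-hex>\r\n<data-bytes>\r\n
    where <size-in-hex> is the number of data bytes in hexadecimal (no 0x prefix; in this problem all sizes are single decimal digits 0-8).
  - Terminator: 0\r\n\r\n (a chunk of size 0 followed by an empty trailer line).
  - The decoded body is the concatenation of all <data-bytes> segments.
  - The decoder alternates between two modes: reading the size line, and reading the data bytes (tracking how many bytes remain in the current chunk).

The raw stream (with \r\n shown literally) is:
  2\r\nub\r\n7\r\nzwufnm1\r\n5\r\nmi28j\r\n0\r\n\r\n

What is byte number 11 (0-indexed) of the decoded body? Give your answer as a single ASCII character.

Chunk 1: stream[0..1]='2' size=0x2=2, data at stream[3..5]='ub' -> body[0..2], body so far='ub'
Chunk 2: stream[7..8]='7' size=0x7=7, data at stream[10..17]='zwufnm1' -> body[2..9], body so far='ubzwufnm1'
Chunk 3: stream[19..20]='5' size=0x5=5, data at stream[22..27]='mi28j' -> body[9..14], body so far='ubzwufnm1mi28j'
Chunk 4: stream[29..30]='0' size=0 (terminator). Final body='ubzwufnm1mi28j' (14 bytes)
Body byte 11 = '2'

Answer: 2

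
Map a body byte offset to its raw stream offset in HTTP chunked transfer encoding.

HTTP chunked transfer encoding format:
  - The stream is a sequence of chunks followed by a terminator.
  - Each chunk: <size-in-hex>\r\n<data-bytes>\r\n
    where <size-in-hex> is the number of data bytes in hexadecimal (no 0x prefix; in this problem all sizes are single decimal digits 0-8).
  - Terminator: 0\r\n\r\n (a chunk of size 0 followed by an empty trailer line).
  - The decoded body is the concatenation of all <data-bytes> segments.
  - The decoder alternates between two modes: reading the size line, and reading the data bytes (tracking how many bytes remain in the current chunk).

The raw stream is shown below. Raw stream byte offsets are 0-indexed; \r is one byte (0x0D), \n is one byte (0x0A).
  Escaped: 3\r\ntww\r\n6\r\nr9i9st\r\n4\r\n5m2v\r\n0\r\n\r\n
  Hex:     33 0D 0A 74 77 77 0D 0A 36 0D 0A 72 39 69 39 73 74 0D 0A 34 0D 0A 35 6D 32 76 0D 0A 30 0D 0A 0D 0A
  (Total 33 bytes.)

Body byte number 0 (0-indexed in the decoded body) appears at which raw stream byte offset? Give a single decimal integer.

Chunk 1: stream[0..1]='3' size=0x3=3, data at stream[3..6]='tww' -> body[0..3], body so far='tww'
Chunk 2: stream[8..9]='6' size=0x6=6, data at stream[11..17]='r9i9st' -> body[3..9], body so far='twwr9i9st'
Chunk 3: stream[19..20]='4' size=0x4=4, data at stream[22..26]='5m2v' -> body[9..13], body so far='twwr9i9st5m2v'
Chunk 4: stream[28..29]='0' size=0 (terminator). Final body='twwr9i9st5m2v' (13 bytes)
Body byte 0 at stream offset 3

Answer: 3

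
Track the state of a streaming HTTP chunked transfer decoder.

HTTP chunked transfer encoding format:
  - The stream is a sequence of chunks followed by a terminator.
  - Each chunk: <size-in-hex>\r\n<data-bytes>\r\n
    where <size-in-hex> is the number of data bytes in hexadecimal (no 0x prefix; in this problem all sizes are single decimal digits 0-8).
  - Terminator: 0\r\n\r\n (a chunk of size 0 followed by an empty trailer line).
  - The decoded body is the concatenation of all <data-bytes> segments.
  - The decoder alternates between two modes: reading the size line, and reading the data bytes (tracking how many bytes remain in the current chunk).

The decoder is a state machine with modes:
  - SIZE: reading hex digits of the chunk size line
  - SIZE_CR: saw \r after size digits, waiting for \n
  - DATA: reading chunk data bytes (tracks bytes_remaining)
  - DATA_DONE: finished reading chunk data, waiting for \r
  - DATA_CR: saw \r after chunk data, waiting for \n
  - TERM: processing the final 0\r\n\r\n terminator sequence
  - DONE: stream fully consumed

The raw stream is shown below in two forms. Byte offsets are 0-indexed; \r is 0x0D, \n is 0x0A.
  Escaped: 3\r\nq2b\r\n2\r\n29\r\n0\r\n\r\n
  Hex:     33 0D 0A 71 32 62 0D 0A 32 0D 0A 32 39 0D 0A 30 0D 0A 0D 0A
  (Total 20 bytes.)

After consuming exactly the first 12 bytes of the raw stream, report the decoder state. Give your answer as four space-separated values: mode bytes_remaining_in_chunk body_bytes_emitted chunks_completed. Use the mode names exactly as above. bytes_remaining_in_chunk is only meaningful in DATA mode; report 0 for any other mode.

Byte 0 = '3': mode=SIZE remaining=0 emitted=0 chunks_done=0
Byte 1 = 0x0D: mode=SIZE_CR remaining=0 emitted=0 chunks_done=0
Byte 2 = 0x0A: mode=DATA remaining=3 emitted=0 chunks_done=0
Byte 3 = 'q': mode=DATA remaining=2 emitted=1 chunks_done=0
Byte 4 = '2': mode=DATA remaining=1 emitted=2 chunks_done=0
Byte 5 = 'b': mode=DATA_DONE remaining=0 emitted=3 chunks_done=0
Byte 6 = 0x0D: mode=DATA_CR remaining=0 emitted=3 chunks_done=0
Byte 7 = 0x0A: mode=SIZE remaining=0 emitted=3 chunks_done=1
Byte 8 = '2': mode=SIZE remaining=0 emitted=3 chunks_done=1
Byte 9 = 0x0D: mode=SIZE_CR remaining=0 emitted=3 chunks_done=1
Byte 10 = 0x0A: mode=DATA remaining=2 emitted=3 chunks_done=1
Byte 11 = '2': mode=DATA remaining=1 emitted=4 chunks_done=1

Answer: DATA 1 4 1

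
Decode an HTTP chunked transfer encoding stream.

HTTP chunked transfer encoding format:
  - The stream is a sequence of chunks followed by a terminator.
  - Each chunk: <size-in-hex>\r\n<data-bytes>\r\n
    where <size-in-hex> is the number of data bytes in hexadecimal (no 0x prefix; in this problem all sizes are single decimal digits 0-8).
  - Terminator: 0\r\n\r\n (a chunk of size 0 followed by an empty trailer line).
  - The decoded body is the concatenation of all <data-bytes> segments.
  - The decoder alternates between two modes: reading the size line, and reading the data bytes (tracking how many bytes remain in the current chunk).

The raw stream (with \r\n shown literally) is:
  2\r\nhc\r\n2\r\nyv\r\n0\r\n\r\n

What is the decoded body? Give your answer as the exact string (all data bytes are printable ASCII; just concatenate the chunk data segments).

Chunk 1: stream[0..1]='2' size=0x2=2, data at stream[3..5]='hc' -> body[0..2], body so far='hc'
Chunk 2: stream[7..8]='2' size=0x2=2, data at stream[10..12]='yv' -> body[2..4], body so far='hcyv'
Chunk 3: stream[14..15]='0' size=0 (terminator). Final body='hcyv' (4 bytes)

Answer: hcyv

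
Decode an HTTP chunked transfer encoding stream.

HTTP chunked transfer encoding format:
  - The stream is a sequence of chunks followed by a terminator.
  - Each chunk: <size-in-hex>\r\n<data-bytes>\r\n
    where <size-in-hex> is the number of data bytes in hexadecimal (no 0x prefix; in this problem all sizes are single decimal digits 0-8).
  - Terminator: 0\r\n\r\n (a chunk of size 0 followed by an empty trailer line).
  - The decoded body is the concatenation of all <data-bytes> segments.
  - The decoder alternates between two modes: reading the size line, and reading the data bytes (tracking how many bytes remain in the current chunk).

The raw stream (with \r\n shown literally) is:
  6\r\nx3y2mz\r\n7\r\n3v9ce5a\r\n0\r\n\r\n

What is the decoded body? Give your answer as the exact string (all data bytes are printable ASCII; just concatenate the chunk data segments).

Answer: x3y2mz3v9ce5a

Derivation:
Chunk 1: stream[0..1]='6' size=0x6=6, data at stream[3..9]='x3y2mz' -> body[0..6], body so far='x3y2mz'
Chunk 2: stream[11..12]='7' size=0x7=7, data at stream[14..21]='3v9ce5a' -> body[6..13], body so far='x3y2mz3v9ce5a'
Chunk 3: stream[23..24]='0' size=0 (terminator). Final body='x3y2mz3v9ce5a' (13 bytes)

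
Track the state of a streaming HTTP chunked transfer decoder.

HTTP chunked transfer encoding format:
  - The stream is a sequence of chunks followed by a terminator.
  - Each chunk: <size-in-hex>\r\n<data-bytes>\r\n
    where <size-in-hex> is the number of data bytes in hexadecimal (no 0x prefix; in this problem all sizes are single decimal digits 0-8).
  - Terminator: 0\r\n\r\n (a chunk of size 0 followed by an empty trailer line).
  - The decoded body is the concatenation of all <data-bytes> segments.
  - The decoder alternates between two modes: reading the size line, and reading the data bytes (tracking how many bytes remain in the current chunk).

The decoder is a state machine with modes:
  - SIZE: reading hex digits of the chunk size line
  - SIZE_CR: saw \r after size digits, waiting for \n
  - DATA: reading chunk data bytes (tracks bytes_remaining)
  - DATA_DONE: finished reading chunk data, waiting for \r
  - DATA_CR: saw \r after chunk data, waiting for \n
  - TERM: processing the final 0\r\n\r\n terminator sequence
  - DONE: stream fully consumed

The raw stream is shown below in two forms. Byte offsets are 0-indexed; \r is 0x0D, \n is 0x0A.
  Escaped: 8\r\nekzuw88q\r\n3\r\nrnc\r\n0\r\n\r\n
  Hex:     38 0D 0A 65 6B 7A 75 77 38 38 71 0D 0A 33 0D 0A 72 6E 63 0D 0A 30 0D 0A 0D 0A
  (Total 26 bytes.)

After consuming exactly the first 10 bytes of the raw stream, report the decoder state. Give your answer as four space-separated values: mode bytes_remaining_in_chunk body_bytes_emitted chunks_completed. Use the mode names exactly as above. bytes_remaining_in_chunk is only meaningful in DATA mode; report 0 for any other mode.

Byte 0 = '8': mode=SIZE remaining=0 emitted=0 chunks_done=0
Byte 1 = 0x0D: mode=SIZE_CR remaining=0 emitted=0 chunks_done=0
Byte 2 = 0x0A: mode=DATA remaining=8 emitted=0 chunks_done=0
Byte 3 = 'e': mode=DATA remaining=7 emitted=1 chunks_done=0
Byte 4 = 'k': mode=DATA remaining=6 emitted=2 chunks_done=0
Byte 5 = 'z': mode=DATA remaining=5 emitted=3 chunks_done=0
Byte 6 = 'u': mode=DATA remaining=4 emitted=4 chunks_done=0
Byte 7 = 'w': mode=DATA remaining=3 emitted=5 chunks_done=0
Byte 8 = '8': mode=DATA remaining=2 emitted=6 chunks_done=0
Byte 9 = '8': mode=DATA remaining=1 emitted=7 chunks_done=0

Answer: DATA 1 7 0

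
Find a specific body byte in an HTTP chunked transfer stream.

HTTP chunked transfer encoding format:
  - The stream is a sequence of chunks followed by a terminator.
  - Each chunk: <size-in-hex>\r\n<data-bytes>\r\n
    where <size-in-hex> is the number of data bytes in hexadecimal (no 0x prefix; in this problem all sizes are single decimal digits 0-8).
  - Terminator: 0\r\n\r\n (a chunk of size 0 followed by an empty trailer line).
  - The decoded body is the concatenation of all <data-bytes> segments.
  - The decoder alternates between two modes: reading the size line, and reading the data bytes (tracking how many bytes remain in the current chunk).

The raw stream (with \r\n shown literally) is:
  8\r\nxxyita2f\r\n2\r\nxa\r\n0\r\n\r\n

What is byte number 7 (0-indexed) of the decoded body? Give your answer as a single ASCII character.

Answer: f

Derivation:
Chunk 1: stream[0..1]='8' size=0x8=8, data at stream[3..11]='xxyita2f' -> body[0..8], body so far='xxyita2f'
Chunk 2: stream[13..14]='2' size=0x2=2, data at stream[16..18]='xa' -> body[8..10], body so far='xxyita2fxa'
Chunk 3: stream[20..21]='0' size=0 (terminator). Final body='xxyita2fxa' (10 bytes)
Body byte 7 = 'f'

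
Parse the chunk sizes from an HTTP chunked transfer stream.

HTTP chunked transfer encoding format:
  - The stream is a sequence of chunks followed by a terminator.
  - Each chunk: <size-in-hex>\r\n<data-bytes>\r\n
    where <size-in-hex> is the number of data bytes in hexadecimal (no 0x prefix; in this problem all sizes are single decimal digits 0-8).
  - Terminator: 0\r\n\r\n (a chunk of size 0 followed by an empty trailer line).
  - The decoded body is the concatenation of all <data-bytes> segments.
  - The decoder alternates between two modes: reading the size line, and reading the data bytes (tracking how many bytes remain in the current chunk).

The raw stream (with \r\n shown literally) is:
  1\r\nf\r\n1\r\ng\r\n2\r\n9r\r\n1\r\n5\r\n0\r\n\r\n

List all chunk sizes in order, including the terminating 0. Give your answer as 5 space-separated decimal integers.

Chunk 1: stream[0..1]='1' size=0x1=1, data at stream[3..4]='f' -> body[0..1], body so far='f'
Chunk 2: stream[6..7]='1' size=0x1=1, data at stream[9..10]='g' -> body[1..2], body so far='fg'
Chunk 3: stream[12..13]='2' size=0x2=2, data at stream[15..17]='9r' -> body[2..4], body so far='fg9r'
Chunk 4: stream[19..20]='1' size=0x1=1, data at stream[22..23]='5' -> body[4..5], body so far='fg9r5'
Chunk 5: stream[25..26]='0' size=0 (terminator). Final body='fg9r5' (5 bytes)

Answer: 1 1 2 1 0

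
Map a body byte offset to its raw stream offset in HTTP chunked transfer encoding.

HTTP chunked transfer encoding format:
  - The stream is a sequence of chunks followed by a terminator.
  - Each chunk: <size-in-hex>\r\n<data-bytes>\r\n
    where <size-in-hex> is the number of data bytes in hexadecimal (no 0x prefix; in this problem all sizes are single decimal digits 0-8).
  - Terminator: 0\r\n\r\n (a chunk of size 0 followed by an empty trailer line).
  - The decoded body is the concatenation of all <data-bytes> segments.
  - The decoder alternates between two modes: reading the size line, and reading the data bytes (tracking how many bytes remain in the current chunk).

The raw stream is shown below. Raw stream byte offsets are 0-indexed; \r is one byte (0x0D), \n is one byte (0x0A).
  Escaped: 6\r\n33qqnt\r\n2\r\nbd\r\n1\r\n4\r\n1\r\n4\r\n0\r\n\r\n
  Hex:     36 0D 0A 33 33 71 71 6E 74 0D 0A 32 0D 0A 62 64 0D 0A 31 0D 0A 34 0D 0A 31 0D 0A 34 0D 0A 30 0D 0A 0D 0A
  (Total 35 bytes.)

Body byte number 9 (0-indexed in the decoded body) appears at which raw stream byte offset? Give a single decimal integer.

Chunk 1: stream[0..1]='6' size=0x6=6, data at stream[3..9]='33qqnt' -> body[0..6], body so far='33qqnt'
Chunk 2: stream[11..12]='2' size=0x2=2, data at stream[14..16]='bd' -> body[6..8], body so far='33qqntbd'
Chunk 3: stream[18..19]='1' size=0x1=1, data at stream[21..22]='4' -> body[8..9], body so far='33qqntbd4'
Chunk 4: stream[24..25]='1' size=0x1=1, data at stream[27..28]='4' -> body[9..10], body so far='33qqntbd44'
Chunk 5: stream[30..31]='0' size=0 (terminator). Final body='33qqntbd44' (10 bytes)
Body byte 9 at stream offset 27

Answer: 27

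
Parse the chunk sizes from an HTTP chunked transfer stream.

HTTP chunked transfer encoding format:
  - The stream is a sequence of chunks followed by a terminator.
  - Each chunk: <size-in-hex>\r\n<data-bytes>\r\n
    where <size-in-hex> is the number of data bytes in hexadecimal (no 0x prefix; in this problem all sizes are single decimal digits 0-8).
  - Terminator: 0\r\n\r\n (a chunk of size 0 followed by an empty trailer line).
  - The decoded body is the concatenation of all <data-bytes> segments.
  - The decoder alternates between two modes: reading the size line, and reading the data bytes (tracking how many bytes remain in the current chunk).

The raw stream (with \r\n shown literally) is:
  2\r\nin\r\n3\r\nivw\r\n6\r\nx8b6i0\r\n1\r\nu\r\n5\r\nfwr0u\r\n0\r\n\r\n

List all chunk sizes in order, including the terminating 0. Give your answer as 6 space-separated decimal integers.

Chunk 1: stream[0..1]='2' size=0x2=2, data at stream[3..5]='in' -> body[0..2], body so far='in'
Chunk 2: stream[7..8]='3' size=0x3=3, data at stream[10..13]='ivw' -> body[2..5], body so far='inivw'
Chunk 3: stream[15..16]='6' size=0x6=6, data at stream[18..24]='x8b6i0' -> body[5..11], body so far='inivwx8b6i0'
Chunk 4: stream[26..27]='1' size=0x1=1, data at stream[29..30]='u' -> body[11..12], body so far='inivwx8b6i0u'
Chunk 5: stream[32..33]='5' size=0x5=5, data at stream[35..40]='fwr0u' -> body[12..17], body so far='inivwx8b6i0ufwr0u'
Chunk 6: stream[42..43]='0' size=0 (terminator). Final body='inivwx8b6i0ufwr0u' (17 bytes)

Answer: 2 3 6 1 5 0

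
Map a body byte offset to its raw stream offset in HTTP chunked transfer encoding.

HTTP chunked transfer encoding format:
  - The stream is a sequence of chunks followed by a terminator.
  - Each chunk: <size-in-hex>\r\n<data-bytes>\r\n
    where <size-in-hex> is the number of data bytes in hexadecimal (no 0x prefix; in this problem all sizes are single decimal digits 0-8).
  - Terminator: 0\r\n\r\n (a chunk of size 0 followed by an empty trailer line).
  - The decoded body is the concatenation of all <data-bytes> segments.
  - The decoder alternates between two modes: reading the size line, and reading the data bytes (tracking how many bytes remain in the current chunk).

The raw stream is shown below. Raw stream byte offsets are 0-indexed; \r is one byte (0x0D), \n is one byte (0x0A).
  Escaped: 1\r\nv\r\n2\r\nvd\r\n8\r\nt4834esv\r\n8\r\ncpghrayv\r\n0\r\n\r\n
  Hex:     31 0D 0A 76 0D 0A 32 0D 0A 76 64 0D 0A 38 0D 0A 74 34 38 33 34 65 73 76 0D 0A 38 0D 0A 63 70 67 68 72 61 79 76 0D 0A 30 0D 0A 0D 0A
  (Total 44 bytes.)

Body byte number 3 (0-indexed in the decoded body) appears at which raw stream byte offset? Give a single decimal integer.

Chunk 1: stream[0..1]='1' size=0x1=1, data at stream[3..4]='v' -> body[0..1], body so far='v'
Chunk 2: stream[6..7]='2' size=0x2=2, data at stream[9..11]='vd' -> body[1..3], body so far='vvd'
Chunk 3: stream[13..14]='8' size=0x8=8, data at stream[16..24]='t4834esv' -> body[3..11], body so far='vvdt4834esv'
Chunk 4: stream[26..27]='8' size=0x8=8, data at stream[29..37]='cpghrayv' -> body[11..19], body so far='vvdt4834esvcpghrayv'
Chunk 5: stream[39..40]='0' size=0 (terminator). Final body='vvdt4834esvcpghrayv' (19 bytes)
Body byte 3 at stream offset 16

Answer: 16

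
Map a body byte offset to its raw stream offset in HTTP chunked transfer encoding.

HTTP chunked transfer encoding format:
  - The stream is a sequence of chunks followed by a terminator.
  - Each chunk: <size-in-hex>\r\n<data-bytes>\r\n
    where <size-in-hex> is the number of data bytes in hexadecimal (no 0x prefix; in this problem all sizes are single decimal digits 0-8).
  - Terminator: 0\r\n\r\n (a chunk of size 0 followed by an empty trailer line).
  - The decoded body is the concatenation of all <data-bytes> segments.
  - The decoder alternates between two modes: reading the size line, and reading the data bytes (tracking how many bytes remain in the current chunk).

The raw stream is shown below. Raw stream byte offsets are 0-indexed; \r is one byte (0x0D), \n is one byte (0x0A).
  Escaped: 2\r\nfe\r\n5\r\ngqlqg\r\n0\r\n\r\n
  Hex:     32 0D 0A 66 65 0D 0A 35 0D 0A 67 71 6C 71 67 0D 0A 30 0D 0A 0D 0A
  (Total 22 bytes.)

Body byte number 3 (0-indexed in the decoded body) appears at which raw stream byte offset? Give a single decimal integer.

Answer: 11

Derivation:
Chunk 1: stream[0..1]='2' size=0x2=2, data at stream[3..5]='fe' -> body[0..2], body so far='fe'
Chunk 2: stream[7..8]='5' size=0x5=5, data at stream[10..15]='gqlqg' -> body[2..7], body so far='fegqlqg'
Chunk 3: stream[17..18]='0' size=0 (terminator). Final body='fegqlqg' (7 bytes)
Body byte 3 at stream offset 11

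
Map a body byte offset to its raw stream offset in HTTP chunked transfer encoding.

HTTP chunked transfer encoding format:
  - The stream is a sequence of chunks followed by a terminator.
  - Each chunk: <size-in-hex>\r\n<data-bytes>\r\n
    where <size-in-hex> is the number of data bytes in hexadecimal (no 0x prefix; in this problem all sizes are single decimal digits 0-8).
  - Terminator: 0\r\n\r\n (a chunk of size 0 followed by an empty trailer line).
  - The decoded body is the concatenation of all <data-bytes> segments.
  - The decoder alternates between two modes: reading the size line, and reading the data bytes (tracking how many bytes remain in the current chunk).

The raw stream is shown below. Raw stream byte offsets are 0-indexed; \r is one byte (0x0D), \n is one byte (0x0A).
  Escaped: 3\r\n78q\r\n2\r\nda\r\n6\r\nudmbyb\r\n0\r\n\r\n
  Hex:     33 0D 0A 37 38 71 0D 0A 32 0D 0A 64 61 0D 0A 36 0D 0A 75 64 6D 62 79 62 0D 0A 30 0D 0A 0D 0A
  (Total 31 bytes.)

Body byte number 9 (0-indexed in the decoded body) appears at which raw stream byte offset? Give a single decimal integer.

Chunk 1: stream[0..1]='3' size=0x3=3, data at stream[3..6]='78q' -> body[0..3], body so far='78q'
Chunk 2: stream[8..9]='2' size=0x2=2, data at stream[11..13]='da' -> body[3..5], body so far='78qda'
Chunk 3: stream[15..16]='6' size=0x6=6, data at stream[18..24]='udmbyb' -> body[5..11], body so far='78qdaudmbyb'
Chunk 4: stream[26..27]='0' size=0 (terminator). Final body='78qdaudmbyb' (11 bytes)
Body byte 9 at stream offset 22

Answer: 22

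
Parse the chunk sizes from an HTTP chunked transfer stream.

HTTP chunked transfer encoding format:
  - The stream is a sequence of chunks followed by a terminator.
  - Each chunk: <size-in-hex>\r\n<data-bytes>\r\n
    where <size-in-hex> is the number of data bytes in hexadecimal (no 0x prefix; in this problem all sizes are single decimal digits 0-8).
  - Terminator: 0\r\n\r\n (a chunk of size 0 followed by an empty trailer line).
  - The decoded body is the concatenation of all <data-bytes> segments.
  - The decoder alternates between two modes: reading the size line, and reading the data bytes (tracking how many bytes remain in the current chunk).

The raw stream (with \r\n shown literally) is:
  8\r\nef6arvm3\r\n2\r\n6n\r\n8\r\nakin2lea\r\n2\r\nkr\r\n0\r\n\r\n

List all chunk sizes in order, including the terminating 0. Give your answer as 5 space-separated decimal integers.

Chunk 1: stream[0..1]='8' size=0x8=8, data at stream[3..11]='ef6arvm3' -> body[0..8], body so far='ef6arvm3'
Chunk 2: stream[13..14]='2' size=0x2=2, data at stream[16..18]='6n' -> body[8..10], body so far='ef6arvm36n'
Chunk 3: stream[20..21]='8' size=0x8=8, data at stream[23..31]='akin2lea' -> body[10..18], body so far='ef6arvm36nakin2lea'
Chunk 4: stream[33..34]='2' size=0x2=2, data at stream[36..38]='kr' -> body[18..20], body so far='ef6arvm36nakin2leakr'
Chunk 5: stream[40..41]='0' size=0 (terminator). Final body='ef6arvm36nakin2leakr' (20 bytes)

Answer: 8 2 8 2 0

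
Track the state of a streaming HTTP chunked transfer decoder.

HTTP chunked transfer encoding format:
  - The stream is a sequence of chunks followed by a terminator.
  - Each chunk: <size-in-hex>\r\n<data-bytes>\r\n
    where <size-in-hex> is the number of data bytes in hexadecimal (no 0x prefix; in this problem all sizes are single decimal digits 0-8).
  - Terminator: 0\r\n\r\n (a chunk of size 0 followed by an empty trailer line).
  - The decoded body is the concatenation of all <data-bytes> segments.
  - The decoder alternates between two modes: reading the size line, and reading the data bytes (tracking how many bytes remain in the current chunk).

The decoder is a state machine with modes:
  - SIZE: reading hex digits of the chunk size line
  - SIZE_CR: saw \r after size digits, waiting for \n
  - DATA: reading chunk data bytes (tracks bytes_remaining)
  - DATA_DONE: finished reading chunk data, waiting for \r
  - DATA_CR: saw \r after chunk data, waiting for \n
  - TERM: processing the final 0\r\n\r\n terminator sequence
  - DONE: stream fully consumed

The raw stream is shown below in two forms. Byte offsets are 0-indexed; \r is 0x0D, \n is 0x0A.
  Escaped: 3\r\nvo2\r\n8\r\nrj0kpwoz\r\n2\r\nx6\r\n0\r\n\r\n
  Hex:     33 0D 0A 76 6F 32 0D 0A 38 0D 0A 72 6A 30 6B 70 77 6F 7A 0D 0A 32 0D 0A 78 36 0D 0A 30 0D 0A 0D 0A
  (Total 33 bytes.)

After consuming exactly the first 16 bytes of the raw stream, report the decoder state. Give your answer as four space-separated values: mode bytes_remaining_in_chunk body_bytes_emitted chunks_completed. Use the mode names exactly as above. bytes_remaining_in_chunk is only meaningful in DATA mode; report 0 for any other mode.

Byte 0 = '3': mode=SIZE remaining=0 emitted=0 chunks_done=0
Byte 1 = 0x0D: mode=SIZE_CR remaining=0 emitted=0 chunks_done=0
Byte 2 = 0x0A: mode=DATA remaining=3 emitted=0 chunks_done=0
Byte 3 = 'v': mode=DATA remaining=2 emitted=1 chunks_done=0
Byte 4 = 'o': mode=DATA remaining=1 emitted=2 chunks_done=0
Byte 5 = '2': mode=DATA_DONE remaining=0 emitted=3 chunks_done=0
Byte 6 = 0x0D: mode=DATA_CR remaining=0 emitted=3 chunks_done=0
Byte 7 = 0x0A: mode=SIZE remaining=0 emitted=3 chunks_done=1
Byte 8 = '8': mode=SIZE remaining=0 emitted=3 chunks_done=1
Byte 9 = 0x0D: mode=SIZE_CR remaining=0 emitted=3 chunks_done=1
Byte 10 = 0x0A: mode=DATA remaining=8 emitted=3 chunks_done=1
Byte 11 = 'r': mode=DATA remaining=7 emitted=4 chunks_done=1
Byte 12 = 'j': mode=DATA remaining=6 emitted=5 chunks_done=1
Byte 13 = '0': mode=DATA remaining=5 emitted=6 chunks_done=1
Byte 14 = 'k': mode=DATA remaining=4 emitted=7 chunks_done=1
Byte 15 = 'p': mode=DATA remaining=3 emitted=8 chunks_done=1

Answer: DATA 3 8 1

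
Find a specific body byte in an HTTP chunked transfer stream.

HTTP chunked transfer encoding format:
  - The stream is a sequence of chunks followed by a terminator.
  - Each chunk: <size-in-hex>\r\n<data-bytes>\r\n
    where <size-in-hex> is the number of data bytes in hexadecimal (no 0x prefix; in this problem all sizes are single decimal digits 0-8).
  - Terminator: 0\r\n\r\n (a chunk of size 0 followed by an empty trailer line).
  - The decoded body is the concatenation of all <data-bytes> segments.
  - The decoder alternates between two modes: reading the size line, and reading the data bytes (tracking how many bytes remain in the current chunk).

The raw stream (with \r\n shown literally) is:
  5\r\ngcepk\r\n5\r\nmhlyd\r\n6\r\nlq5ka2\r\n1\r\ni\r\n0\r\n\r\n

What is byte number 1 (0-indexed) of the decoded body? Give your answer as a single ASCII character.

Answer: c

Derivation:
Chunk 1: stream[0..1]='5' size=0x5=5, data at stream[3..8]='gcepk' -> body[0..5], body so far='gcepk'
Chunk 2: stream[10..11]='5' size=0x5=5, data at stream[13..18]='mhlyd' -> body[5..10], body so far='gcepkmhlyd'
Chunk 3: stream[20..21]='6' size=0x6=6, data at stream[23..29]='lq5ka2' -> body[10..16], body so far='gcepkmhlydlq5ka2'
Chunk 4: stream[31..32]='1' size=0x1=1, data at stream[34..35]='i' -> body[16..17], body so far='gcepkmhlydlq5ka2i'
Chunk 5: stream[37..38]='0' size=0 (terminator). Final body='gcepkmhlydlq5ka2i' (17 bytes)
Body byte 1 = 'c'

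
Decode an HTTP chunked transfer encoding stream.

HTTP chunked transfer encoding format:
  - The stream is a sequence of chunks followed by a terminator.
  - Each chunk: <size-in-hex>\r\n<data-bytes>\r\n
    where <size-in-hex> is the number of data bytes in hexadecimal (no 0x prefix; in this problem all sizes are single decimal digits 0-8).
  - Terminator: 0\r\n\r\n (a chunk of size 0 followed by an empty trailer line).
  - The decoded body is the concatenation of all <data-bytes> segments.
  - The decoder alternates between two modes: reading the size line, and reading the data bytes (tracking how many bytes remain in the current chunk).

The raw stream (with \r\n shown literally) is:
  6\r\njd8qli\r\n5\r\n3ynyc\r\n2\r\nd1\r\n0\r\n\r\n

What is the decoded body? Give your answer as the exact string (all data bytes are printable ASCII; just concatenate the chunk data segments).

Answer: jd8qli3ynycd1

Derivation:
Chunk 1: stream[0..1]='6' size=0x6=6, data at stream[3..9]='jd8qli' -> body[0..6], body so far='jd8qli'
Chunk 2: stream[11..12]='5' size=0x5=5, data at stream[14..19]='3ynyc' -> body[6..11], body so far='jd8qli3ynyc'
Chunk 3: stream[21..22]='2' size=0x2=2, data at stream[24..26]='d1' -> body[11..13], body so far='jd8qli3ynycd1'
Chunk 4: stream[28..29]='0' size=0 (terminator). Final body='jd8qli3ynycd1' (13 bytes)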